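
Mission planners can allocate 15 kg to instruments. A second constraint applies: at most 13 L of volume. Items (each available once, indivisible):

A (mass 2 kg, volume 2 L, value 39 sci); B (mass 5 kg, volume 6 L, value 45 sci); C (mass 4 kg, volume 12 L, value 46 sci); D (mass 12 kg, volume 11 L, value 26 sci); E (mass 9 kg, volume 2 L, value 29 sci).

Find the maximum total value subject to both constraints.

84 sci

Feasible sets respecting both limits:
- A+B: mass 7, volume 8, value 84
- B+E: mass 14, volume 8, value 74
- A+E: mass 11, volume 4, value 68
- A+D: mass 14, volume 13, value 65
Best: 84 sci.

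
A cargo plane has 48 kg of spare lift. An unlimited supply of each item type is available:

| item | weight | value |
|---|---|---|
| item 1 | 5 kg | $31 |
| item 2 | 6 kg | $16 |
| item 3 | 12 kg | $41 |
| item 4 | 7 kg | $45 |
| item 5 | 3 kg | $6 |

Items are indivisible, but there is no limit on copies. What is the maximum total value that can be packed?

$304

Best value-per-unit is item 4 at 45/7; filling with it alone gives 6×45 = 270.
Optimal mix: 4×item 1 + 4×item 4 → weight 48, value 304.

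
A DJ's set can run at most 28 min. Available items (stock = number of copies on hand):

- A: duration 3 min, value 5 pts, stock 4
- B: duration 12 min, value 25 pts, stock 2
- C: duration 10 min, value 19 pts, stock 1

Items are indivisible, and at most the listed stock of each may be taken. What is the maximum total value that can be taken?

Top feasible selections:
- 1×A + 2×B: duration 27, value 55
- 2×A + 1×B + 1×C: duration 28, value 54
- 2×B: duration 24, value 50
- 1×A + 1×B + 1×C: duration 25, value 49
Best: 55 pts.

55 pts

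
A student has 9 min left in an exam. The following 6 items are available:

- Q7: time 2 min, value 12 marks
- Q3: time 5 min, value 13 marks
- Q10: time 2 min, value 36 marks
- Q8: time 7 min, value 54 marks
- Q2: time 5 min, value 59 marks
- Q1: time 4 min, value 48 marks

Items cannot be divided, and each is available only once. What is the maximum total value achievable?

Check high-value combinations within 9 min:
- Q7+Q10+Q2: time 2+2+5=9, value 12+36+59=107
- Q2+Q1: time 5+4=9, value 59+48=107
- Q7+Q10+Q1: time 2+2+4=8, value 12+36+48=96
- Q10+Q2: time 2+5=7, value 36+59=95
- Q10+Q8: time 2+7=9, value 36+54=90
Best: 107 marks.

107 marks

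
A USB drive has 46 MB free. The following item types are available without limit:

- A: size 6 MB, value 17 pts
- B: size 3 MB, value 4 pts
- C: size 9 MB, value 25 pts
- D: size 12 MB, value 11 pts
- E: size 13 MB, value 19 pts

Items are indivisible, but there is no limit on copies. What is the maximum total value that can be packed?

Best value-per-unit is A at 17/6; filling with it alone gives 7×17 = 119.
Optimal mix: 6×A + 1×C → size 45, value 127.

127 pts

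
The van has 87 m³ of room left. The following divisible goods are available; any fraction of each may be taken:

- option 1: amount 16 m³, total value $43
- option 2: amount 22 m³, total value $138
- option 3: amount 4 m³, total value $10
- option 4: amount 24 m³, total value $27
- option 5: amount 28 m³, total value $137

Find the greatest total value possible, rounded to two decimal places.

Take in order of value per unit:
- option 2 (138/22 per unit): all 22 → value 138, running total 138.00
- option 5 (137/28 per unit): all 28 → value 137, running total 275.00
- option 1 (43/16 per unit): all 16 → value 43, running total 318.00
- option 3 (10/4 per unit): all 4 → value 10, running total 328.00
- option 4 (27/24 per unit): 17 of 24 → value 17×27/24 = 19.1250, running total 347.13
Total 347.13.

347.13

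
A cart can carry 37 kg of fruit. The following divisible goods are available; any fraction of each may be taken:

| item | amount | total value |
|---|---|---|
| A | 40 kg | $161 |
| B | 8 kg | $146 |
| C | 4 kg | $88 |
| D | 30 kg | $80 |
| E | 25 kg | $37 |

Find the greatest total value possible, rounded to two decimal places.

334.63

Take in order of value per unit:
- C (88/4 per unit): all 4 → value 88, running total 88.00
- B (146/8 per unit): all 8 → value 146, running total 234.00
- A (161/40 per unit): 25 of 40 → value 25×161/40 = 100.6250, running total 334.63
Total 334.63.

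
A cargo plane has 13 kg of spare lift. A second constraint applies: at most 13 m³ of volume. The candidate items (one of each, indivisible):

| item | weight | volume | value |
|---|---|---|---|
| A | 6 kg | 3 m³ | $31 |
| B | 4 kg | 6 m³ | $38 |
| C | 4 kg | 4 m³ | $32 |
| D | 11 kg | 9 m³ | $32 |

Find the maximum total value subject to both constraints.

Feasible sets respecting both limits:
- B+C: weight 8, volume 10, value 70
- A+B: weight 10, volume 9, value 69
- A+C: weight 10, volume 7, value 63
- B: weight 4, volume 6, value 38
Best: $70.

$70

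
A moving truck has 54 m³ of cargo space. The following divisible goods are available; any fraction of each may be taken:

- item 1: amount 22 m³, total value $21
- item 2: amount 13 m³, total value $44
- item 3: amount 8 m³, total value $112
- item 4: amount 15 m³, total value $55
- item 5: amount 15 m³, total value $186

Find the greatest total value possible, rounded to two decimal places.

399.86

Take in order of value per unit:
- item 3 (112/8 per unit): all 8 → value 112, running total 112.00
- item 5 (186/15 per unit): all 15 → value 186, running total 298.00
- item 4 (55/15 per unit): all 15 → value 55, running total 353.00
- item 2 (44/13 per unit): all 13 → value 44, running total 397.00
- item 1 (21/22 per unit): 3 of 22 → value 3×21/22 = 2.8636, running total 399.86
Total 399.86.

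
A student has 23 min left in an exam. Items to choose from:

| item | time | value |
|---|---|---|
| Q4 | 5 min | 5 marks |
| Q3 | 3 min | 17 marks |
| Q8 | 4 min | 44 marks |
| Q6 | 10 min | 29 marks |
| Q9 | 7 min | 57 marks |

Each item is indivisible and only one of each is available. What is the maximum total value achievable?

130 marks

Check high-value combinations within 23 min:
- Q8+Q6+Q9: time 4+10+7=21, value 44+29+57=130
- Q4+Q3+Q8+Q9: time 5+3+4+7=19, value 5+17+44+57=123
- Q3+Q8+Q9: time 3+4+7=14, value 17+44+57=118
Best: 130 marks.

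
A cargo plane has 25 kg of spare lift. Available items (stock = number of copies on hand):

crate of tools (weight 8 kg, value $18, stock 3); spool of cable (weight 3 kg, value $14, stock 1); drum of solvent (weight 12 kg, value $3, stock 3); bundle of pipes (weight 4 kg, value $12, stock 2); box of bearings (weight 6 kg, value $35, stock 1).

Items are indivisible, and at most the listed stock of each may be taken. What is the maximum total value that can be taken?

$91

Best selections within weight 25 and stock limits:
- 1×crate of tools + 1×spool of cable + 2×bundle of pipes + 1×box of bearings: weight 25, value 91
- 2×crate of tools + 1×spool of cable + 1×box of bearings: weight 25, value 85
Best: $91.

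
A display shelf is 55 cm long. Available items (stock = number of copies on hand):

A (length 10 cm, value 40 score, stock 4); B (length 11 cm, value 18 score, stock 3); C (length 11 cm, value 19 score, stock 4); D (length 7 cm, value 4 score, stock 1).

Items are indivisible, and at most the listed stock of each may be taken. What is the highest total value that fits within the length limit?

Top feasible selections:
- 4×A + 1×C: length 51, value 179
- 4×A + 1×B: length 51, value 178
- 4×A + 1×D: length 47, value 164
- 4×A: length 40, value 160
Best: 179 score.

179 score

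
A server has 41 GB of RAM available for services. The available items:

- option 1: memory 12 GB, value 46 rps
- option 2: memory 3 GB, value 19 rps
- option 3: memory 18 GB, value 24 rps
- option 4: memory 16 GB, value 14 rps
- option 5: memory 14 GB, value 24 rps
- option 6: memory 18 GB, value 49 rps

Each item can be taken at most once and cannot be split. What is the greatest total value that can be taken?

This is a 0/1 knapsack; check combinations near the capacity.
- option 1+option 2+option 6: memory 12+3+18=33, value 46+19+49=114
- option 1+option 6: memory 12+18=30, value 46+49=95
- option 2+option 5+option 6: memory 3+14+18=35, value 19+24+49=92
- option 2+option 3+option 6: memory 3+18+18=39, value 19+24+49=92
- option 1+option 2+option 5: memory 12+3+14=29, value 46+19+24=89
Best: 114 rps.

114 rps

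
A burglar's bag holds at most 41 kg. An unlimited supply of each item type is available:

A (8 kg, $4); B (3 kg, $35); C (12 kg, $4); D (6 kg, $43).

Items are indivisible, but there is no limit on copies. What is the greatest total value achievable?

Best value-per-unit is B at 35/3, and filling with it alone uses weight 13×3=39. No mix of the others beats 13×35 = 455.

$455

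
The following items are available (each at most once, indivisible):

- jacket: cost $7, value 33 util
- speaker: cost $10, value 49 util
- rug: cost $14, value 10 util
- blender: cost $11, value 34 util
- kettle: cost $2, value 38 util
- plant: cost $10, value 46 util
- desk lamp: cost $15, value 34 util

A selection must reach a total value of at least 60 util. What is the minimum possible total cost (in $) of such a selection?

Subsets with value ≥ 60, sorted by total cost:
- jacket+kettle: cost 9, value 71
- speaker+kettle: cost 12, value 87
- kettle+plant: cost 12, value 84
Minimum cost: 9 $.

9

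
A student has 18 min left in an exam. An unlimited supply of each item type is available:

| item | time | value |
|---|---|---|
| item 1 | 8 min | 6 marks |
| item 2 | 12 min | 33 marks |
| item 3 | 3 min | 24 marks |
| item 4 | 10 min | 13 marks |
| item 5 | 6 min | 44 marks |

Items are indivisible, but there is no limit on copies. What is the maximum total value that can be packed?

144 marks

Best value-per-unit is item 3 at 24/3, and filling with it alone uses time 6×3=18. No mix of the others beats 6×24 = 144.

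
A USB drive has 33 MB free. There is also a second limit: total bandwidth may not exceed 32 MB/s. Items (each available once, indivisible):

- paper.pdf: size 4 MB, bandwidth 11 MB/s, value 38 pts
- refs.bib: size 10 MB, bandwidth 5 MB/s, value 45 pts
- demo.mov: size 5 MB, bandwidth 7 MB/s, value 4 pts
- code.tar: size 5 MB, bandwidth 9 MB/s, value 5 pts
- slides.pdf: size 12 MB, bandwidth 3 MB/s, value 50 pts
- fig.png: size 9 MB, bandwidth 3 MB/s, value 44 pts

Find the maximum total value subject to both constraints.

Feasible sets respecting both limits:
- refs.bib+slides.pdf+fig.png: size 31, bandwidth 11, value 139
- paper.pdf+refs.bib+code.tar+slides.pdf: size 31, bandwidth 28, value 138
- paper.pdf+refs.bib+demo.mov+slides.pdf: size 31, bandwidth 26, value 137
- paper.pdf+code.tar+slides.pdf+fig.png: size 30, bandwidth 26, value 137
Best: 139 pts.

139 pts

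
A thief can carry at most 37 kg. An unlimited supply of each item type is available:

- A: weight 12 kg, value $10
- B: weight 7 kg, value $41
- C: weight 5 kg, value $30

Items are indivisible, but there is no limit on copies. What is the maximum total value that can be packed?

$221

Best value-per-unit is C at 30/5; filling with it alone gives 7×30 = 210.
Optimal mix: 1×B + 6×C → weight 37, value 221.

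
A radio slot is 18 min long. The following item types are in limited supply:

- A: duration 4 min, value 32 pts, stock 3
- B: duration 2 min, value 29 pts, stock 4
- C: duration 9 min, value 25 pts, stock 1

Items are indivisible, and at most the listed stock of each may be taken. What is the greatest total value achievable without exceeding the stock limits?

Best selections within duration 18 and stock limits:
- 3×A + 3×B: duration 18, value 183
- 2×A + 4×B: duration 16, value 180
Best: 183 pts.

183 pts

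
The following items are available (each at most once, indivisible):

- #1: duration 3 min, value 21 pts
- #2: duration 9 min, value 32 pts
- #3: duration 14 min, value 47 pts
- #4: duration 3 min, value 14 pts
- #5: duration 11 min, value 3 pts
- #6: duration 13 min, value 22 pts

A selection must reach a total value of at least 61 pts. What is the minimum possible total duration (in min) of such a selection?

15

Subsets with value ≥ 61, sorted by total duration:
- #1+#2+#4: duration 15, value 67
- #1+#3: duration 17, value 68
- #3+#4: duration 17, value 61
Minimum duration: 15 min.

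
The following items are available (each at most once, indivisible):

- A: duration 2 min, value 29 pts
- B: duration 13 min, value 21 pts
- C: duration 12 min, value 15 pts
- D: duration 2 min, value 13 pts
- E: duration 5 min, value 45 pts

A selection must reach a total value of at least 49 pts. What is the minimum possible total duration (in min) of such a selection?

Subsets with value ≥ 49, sorted by total duration:
- A+E: duration 7, value 74
- D+E: duration 7, value 58
- A+D+E: duration 9, value 87
- A+B: duration 15, value 50
Minimum duration: 7 min.

7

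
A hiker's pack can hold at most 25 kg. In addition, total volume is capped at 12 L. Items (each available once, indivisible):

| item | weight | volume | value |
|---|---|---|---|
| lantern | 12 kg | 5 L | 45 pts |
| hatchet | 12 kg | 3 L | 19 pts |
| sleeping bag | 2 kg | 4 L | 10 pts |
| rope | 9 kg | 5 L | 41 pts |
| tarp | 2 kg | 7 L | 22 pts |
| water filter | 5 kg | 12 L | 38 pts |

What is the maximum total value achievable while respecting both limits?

86 pts

Feasible sets respecting both limits:
- lantern+rope: weight 21, volume 10, value 86
- hatchet+sleeping bag+rope: weight 23, volume 12, value 70
- lantern+tarp: weight 14, volume 12, value 67
- lantern+hatchet: weight 24, volume 8, value 64
Best: 86 pts.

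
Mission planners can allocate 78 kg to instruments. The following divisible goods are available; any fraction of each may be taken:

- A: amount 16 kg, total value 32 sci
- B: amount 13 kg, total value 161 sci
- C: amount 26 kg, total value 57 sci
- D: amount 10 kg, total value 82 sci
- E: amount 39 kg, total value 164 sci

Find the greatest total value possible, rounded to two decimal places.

442.08

Take in order of value per unit:
- B (161/13 per unit): all 13 → value 161, running total 161.00
- D (82/10 per unit): all 10 → value 82, running total 243.00
- E (164/39 per unit): all 39 → value 164, running total 407.00
- C (57/26 per unit): 16 of 26 → value 16×57/26 = 35.0769, running total 442.08
Total 442.08.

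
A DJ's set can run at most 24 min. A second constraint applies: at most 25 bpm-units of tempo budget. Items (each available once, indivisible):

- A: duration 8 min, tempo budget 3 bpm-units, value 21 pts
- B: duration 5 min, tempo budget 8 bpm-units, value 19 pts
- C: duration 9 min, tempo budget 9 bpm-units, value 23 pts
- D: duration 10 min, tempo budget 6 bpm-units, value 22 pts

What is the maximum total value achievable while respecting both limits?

64 pts

Feasible sets respecting both limits:
- B+C+D: duration 24, tempo budget 23, value 64
- A+B+C: duration 22, tempo budget 20, value 63
- A+B+D: duration 23, tempo budget 17, value 62
- C+D: duration 19, tempo budget 15, value 45
Best: 64 pts.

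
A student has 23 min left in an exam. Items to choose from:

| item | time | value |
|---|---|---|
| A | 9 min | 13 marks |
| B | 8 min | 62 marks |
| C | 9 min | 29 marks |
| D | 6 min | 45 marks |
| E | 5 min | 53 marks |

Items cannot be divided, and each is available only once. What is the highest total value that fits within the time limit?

160 marks

Check high-value combinations within 23 min:
- B+D+E: time 8+6+5=19, value 62+45+53=160
- B+C+E: time 8+9+5=22, value 62+29+53=144
- B+C+D: time 8+9+6=23, value 62+29+45=136
- A+B+E: time 9+8+5=22, value 13+62+53=128
Best: 160 marks.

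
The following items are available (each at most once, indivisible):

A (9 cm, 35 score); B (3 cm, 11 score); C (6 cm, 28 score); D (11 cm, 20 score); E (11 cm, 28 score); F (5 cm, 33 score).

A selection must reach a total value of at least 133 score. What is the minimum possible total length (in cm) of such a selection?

Subsets with value ≥ 133, sorted by total length:
- A+B+C+E+F: length 34, value 135
- A+C+D+E+F: length 42, value 144
Minimum length: 34 cm.

34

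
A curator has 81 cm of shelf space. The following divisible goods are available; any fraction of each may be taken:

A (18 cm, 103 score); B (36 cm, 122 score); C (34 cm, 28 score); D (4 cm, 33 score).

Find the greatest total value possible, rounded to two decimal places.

276.94

Take in order of value per unit:
- D (33/4 per unit): all 4 → value 33, running total 33.00
- A (103/18 per unit): all 18 → value 103, running total 136.00
- B (122/36 per unit): all 36 → value 122, running total 258.00
- C (28/34 per unit): 23 of 34 → value 23×28/34 = 18.9412, running total 276.94
Total 276.94.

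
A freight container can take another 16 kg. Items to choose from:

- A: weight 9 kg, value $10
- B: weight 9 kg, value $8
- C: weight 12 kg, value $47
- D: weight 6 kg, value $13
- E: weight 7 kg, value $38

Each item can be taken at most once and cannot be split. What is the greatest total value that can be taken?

$51

Check high-value combinations within 16 kg:
- D+E: weight 6+7=13, value 13+38=51
- A+E: weight 9+7=16, value 10+38=48
- C: weight 12, value 47
- B+E: weight 9+7=16, value 8+38=46
Best: $51.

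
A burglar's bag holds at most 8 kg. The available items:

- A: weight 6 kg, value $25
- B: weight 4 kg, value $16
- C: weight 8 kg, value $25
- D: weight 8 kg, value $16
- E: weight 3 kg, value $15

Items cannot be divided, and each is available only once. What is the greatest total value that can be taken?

$31

Check high-value combinations within 8 kg:
- B+E: weight 4+3=7, value 16+15=31
- A: weight 6, value 25
- C: weight 8, value 25
Best: $31.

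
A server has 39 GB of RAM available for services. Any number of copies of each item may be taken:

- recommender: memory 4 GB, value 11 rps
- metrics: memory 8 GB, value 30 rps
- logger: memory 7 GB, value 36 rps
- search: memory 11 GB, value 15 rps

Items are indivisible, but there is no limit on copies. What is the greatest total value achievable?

Best value-per-unit is logger at 36/7; filling with it alone gives 5×36 = 180.
Optimal mix: 1×recommender + 5×logger → memory 39, value 191.

191 rps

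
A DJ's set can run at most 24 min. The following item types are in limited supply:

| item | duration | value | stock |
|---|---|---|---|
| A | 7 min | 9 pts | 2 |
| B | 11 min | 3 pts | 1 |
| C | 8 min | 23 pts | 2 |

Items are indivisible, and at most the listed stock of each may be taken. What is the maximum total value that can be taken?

55 pts

Best selections within duration 24 and stock limits:
- 1×A + 2×C: duration 23, value 55
- 2×C: duration 16, value 46
Best: 55 pts.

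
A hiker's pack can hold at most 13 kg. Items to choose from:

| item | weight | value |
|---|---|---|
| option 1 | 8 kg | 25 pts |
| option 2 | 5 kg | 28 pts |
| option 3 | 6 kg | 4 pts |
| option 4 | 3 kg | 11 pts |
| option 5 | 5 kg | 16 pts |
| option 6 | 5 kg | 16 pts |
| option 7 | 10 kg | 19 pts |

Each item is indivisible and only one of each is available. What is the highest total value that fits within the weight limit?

Check high-value combinations within 13 kg:
- option 2+option 4+option 5: weight 5+3+5=13, value 28+11+16=55
- option 2+option 4+option 6: weight 5+3+5=13, value 28+11+16=55
- option 1+option 2: weight 8+5=13, value 25+28=53
- option 2+option 5: weight 5+5=10, value 28+16=44
Best: 55 pts.

55 pts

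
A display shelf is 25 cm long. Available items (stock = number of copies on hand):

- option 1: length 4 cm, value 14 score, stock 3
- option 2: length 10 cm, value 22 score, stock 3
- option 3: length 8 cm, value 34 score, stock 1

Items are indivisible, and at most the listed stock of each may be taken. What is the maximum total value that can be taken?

Best selections within length 25 and stock limits:
- 3×option 1 + 1×option 3: length 20, value 76
- 1×option 1 + 1×option 2 + 1×option 3: length 22, value 70
Best: 76 score.

76 score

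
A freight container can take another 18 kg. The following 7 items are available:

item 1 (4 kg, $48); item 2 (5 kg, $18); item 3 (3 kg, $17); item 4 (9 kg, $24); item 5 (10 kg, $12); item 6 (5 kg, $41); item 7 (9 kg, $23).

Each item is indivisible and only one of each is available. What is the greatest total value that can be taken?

$124

This is a 0/1 knapsack; check combinations near the capacity.
- item 1+item 2+item 3+item 6: weight 4+5+3+5=17, value 48+18+17+41=124
- item 1+item 4+item 6: weight 4+9+5=18, value 48+24+41=113
- item 1+item 6+item 7: weight 4+5+9=18, value 48+41+23=112
- item 1+item 2+item 6: weight 4+5+5=14, value 48+18+41=107
Best: $124.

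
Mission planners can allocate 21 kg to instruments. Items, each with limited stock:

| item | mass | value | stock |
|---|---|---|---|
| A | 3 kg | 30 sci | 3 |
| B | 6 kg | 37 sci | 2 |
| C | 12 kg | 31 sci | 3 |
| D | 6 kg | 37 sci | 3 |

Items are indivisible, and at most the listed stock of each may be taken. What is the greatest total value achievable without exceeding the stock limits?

164 sci

Best selections within mass 21 and stock limits:
- 3×A + 2×D: mass 21, value 164
- 3×A + 1×B + 1×D: mass 21, value 164
- 3×A + 2×B: mass 21, value 164
Best: 164 sci.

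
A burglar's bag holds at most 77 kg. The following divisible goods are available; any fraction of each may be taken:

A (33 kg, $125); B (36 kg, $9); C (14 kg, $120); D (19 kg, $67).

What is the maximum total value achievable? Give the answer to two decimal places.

Take in order of value per unit:
- C (120/14 per unit): all 14 → value 120, running total 120.00
- A (125/33 per unit): all 33 → value 125, running total 245.00
- D (67/19 per unit): all 19 → value 67, running total 312.00
- B (9/36 per unit): 11 of 36 → value 11×9/36 = 2.7500, running total 314.75
Total 314.75.

314.75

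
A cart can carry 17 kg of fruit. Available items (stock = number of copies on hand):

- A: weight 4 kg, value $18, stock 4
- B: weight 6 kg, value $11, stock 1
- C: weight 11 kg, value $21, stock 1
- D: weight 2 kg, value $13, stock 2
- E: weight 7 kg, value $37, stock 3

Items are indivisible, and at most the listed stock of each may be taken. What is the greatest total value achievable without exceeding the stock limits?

Best selections within weight 17 and stock limits:
- 1×D + 2×E: weight 16, value 87
- 2×A + 1×D + 1×E: weight 17, value 86
- 1×A + 2×D + 1×E: weight 15, value 81
- 3×A + 2×D: weight 16, value 80
Best: $87.

$87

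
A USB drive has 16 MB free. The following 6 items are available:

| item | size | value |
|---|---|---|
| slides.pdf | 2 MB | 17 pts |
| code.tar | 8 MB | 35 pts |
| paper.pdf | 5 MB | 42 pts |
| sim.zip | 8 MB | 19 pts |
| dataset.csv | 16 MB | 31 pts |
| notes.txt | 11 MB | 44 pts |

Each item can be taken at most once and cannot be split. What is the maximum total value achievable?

94 pts

Check high-value combinations within 16 MB:
- slides.pdf+code.tar+paper.pdf: size 2+8+5=15, value 17+35+42=94
- paper.pdf+notes.txt: size 5+11=16, value 42+44=86
- slides.pdf+paper.pdf+sim.zip: size 2+5+8=15, value 17+42+19=78
- code.tar+paper.pdf: size 8+5=13, value 35+42=77
- paper.pdf+sim.zip: size 5+8=13, value 42+19=61
Best: 94 pts.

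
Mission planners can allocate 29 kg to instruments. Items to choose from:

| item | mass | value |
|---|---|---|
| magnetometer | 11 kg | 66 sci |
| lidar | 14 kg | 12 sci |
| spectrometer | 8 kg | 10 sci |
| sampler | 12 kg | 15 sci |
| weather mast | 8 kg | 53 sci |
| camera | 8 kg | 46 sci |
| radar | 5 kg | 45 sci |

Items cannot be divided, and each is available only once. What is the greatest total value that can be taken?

Check high-value combinations within 29 kg:
- magnetometer+weather mast+camera: mass 11+8+8=27, value 66+53+46=165
- magnetometer+weather mast+radar: mass 11+8+5=24, value 66+53+45=164
- magnetometer+camera+radar: mass 11+8+5=24, value 66+46+45=157
- spectrometer+weather mast+camera+radar: mass 8+8+8+5=29, value 10+53+46+45=154
Best: 165 sci.

165 sci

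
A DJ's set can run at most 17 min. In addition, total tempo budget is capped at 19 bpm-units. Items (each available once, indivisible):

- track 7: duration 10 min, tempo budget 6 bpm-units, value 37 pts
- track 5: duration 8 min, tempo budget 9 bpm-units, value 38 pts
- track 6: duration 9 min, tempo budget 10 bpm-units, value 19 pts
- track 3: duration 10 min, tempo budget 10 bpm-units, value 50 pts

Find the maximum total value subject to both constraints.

57 pts

Feasible sets respecting both limits:
- track 5+track 6: duration 17, tempo budget 19, value 57
- track 3: duration 10, tempo budget 10, value 50
- track 5: duration 8, tempo budget 9, value 38
Best: 57 pts.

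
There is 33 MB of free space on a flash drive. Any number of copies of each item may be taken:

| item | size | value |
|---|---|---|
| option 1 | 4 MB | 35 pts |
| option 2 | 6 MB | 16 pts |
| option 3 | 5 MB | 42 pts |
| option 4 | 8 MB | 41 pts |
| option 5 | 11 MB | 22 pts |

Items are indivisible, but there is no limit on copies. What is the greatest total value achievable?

Best value-per-unit is option 1 at 35/4; filling with it alone gives 8×35 = 280.
Optimal mix: 7×option 1 + 1×option 3 → size 33, value 287.

287 pts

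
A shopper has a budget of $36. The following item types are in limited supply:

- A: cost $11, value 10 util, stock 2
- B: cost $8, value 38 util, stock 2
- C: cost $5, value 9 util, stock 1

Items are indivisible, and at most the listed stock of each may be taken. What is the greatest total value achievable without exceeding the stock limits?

95 util

Best selections within cost 36 and stock limits:
- 1×A + 2×B + 1×C: cost 32, value 95
- 1×A + 2×B: cost 27, value 86
Best: 95 util.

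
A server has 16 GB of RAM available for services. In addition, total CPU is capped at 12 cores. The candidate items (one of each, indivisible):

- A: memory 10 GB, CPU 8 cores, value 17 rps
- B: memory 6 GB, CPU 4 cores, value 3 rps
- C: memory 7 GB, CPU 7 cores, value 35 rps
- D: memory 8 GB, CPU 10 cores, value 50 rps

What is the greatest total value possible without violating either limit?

Feasible sets respecting both limits:
- D: memory 8, CPU 10, value 50
- B+C: memory 13, CPU 11, value 38
- C: memory 7, CPU 7, value 35
Best: 50 rps.

50 rps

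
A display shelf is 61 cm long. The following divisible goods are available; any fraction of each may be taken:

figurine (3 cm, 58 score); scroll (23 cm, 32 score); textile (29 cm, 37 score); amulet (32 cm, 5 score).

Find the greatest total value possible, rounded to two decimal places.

Take in order of value per unit:
- figurine (58/3 per unit): all 3 → value 58, running total 58.00
- scroll (32/23 per unit): all 23 → value 32, running total 90.00
- textile (37/29 per unit): all 29 → value 37, running total 127.00
- amulet (5/32 per unit): 6 of 32 → value 6×5/32 = 0.9375, running total 127.94
Total 127.94.

127.94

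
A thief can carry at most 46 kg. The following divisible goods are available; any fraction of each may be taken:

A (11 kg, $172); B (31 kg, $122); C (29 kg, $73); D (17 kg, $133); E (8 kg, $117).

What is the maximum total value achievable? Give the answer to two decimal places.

Take in order of value per unit:
- A (172/11 per unit): all 11 → value 172, running total 172.00
- E (117/8 per unit): all 8 → value 117, running total 289.00
- D (133/17 per unit): all 17 → value 133, running total 422.00
- B (122/31 per unit): 10 of 31 → value 10×122/31 = 39.3548, running total 461.35
Total 461.35.

461.35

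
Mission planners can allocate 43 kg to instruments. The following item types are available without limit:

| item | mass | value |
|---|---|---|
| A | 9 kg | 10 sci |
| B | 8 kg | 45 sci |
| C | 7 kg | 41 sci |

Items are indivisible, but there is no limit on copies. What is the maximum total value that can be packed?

Best value-per-unit is C at 41/7; filling with it alone gives 6×41 = 246.
Optimal mix: 1×B + 5×C → mass 43, value 250.

250 sci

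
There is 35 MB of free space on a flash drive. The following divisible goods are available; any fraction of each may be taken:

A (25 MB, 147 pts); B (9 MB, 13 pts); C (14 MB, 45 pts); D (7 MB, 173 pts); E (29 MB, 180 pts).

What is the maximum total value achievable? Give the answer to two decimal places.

Take in order of value per unit:
- D (173/7 per unit): all 7 → value 173, running total 173.00
- E (180/29 per unit): 28 of 29 → value 28×180/29 = 173.7931, running total 346.79
Total 346.79.

346.79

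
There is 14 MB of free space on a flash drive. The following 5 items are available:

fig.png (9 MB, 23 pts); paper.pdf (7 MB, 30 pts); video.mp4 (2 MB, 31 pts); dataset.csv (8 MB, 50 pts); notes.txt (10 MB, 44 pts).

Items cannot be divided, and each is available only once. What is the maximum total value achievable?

81 pts

Check high-value combinations within 14 MB:
- video.mp4+dataset.csv: size 2+8=10, value 31+50=81
- video.mp4+notes.txt: size 2+10=12, value 31+44=75
- paper.pdf+video.mp4: size 7+2=9, value 30+31=61
- fig.png+video.mp4: size 9+2=11, value 23+31=54
Best: 81 pts.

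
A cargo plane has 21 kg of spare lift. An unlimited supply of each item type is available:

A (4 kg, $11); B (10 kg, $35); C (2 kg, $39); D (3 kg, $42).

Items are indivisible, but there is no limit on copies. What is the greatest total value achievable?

Best value-per-unit is C at 39/2; filling with it alone gives 10×39 = 390.
Optimal mix: 9×C + 1×D → weight 21, value 393.

$393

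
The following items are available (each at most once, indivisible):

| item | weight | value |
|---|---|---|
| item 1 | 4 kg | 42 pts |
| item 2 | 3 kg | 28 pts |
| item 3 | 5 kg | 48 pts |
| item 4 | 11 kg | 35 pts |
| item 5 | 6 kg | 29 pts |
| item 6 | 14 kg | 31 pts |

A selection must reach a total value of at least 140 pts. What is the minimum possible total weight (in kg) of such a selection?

18

Subsets with value ≥ 140, sorted by total weight:
- item 1+item 2+item 3+item 5: weight 18, value 147
- item 1+item 2+item 3+item 4: weight 23, value 153
Minimum weight: 18 kg.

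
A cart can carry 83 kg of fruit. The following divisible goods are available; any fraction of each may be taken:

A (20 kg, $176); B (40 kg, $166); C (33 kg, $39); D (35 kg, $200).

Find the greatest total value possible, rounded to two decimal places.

Take in order of value per unit:
- A (176/20 per unit): all 20 → value 176, running total 176.00
- D (200/35 per unit): all 35 → value 200, running total 376.00
- B (166/40 per unit): 28 of 40 → value 28×166/40 = 116.2000, running total 492.20
Total 492.20.

492.20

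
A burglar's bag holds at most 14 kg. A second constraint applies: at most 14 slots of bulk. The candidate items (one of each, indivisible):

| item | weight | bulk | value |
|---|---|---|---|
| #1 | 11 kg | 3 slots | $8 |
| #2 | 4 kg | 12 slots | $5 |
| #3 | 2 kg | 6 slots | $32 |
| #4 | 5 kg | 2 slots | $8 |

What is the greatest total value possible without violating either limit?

$40

Feasible sets respecting both limits:
- #1+#3: weight 13, bulk 9, value 40
- #3+#4: weight 7, bulk 8, value 40
- #3: weight 2, bulk 6, value 32
Best: $40.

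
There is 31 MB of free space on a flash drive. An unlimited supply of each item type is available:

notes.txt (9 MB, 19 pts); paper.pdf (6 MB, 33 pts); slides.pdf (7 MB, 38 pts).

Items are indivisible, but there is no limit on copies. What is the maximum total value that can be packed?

Best value-per-unit is paper.pdf at 33/6; filling with it alone gives 5×33 = 165.
Optimal mix: 4×paper.pdf + 1×slides.pdf → size 31, value 170.

170 pts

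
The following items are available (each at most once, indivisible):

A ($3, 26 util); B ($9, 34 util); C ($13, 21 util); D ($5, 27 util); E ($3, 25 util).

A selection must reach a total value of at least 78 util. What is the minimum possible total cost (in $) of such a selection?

Subsets with value ≥ 78, sorted by total cost:
- A+D+E: cost 11, value 78
- A+B+E: cost 15, value 85
- A+B+D: cost 17, value 87
Minimum cost: 11 $.

11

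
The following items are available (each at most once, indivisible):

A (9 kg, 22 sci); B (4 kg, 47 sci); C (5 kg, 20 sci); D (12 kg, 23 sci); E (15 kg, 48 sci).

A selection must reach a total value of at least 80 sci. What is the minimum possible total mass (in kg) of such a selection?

18

Subsets with value ≥ 80, sorted by total mass:
- A+B+C: mass 18, value 89
- B+E: mass 19, value 95
Minimum mass: 18 kg.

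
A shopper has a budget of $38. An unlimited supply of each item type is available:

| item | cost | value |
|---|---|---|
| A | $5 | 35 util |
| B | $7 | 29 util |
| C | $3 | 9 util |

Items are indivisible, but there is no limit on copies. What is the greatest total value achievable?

254 util

Best value-per-unit is A at 35/5; filling with it alone gives 7×35 = 245.
Optimal mix: 7×A + 1×C → cost 38, value 254.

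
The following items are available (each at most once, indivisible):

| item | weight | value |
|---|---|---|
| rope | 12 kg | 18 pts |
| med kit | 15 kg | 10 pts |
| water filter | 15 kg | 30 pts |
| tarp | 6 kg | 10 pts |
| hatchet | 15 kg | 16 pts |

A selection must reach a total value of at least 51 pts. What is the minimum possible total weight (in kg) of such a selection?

Subsets with value ≥ 51, sorted by total weight:
- rope+water filter+tarp: weight 33, value 58
- water filter+tarp+hatchet: weight 36, value 56
- rope+water filter+hatchet: weight 42, value 64
Minimum weight: 33 kg.

33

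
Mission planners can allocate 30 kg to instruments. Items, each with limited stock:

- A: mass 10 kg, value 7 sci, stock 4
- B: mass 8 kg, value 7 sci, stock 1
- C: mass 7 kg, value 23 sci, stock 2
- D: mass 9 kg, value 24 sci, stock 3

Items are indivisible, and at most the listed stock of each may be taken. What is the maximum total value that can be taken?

Top feasible selections:
- 3×D: mass 27, value 72
- 1×C + 2×D: mass 25, value 71
Best: 72 sci.

72 sci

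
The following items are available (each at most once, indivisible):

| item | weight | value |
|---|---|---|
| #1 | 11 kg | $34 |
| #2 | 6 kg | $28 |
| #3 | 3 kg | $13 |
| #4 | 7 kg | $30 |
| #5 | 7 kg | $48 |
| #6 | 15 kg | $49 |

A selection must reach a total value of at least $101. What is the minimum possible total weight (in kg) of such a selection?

20

Subsets with value ≥ 101, sorted by total weight:
- #2+#4+#5: weight 20, value 106
- #2+#3+#4+#5: weight 23, value 119
- #1+#2+#5: weight 24, value 110
Minimum weight: 20 kg.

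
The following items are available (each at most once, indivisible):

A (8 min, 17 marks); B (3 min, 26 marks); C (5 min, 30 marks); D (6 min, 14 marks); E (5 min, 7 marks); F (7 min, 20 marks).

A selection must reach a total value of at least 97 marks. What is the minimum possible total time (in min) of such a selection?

26

Subsets with value ≥ 97, sorted by total time:
- B+C+D+E+F: time 26, value 97
- A+B+C+E+F: time 28, value 100
Minimum time: 26 min.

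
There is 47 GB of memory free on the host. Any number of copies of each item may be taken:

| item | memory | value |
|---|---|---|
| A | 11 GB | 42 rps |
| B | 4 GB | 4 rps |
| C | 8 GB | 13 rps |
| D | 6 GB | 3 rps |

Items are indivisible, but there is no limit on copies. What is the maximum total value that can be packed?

Best value-per-unit is A at 42/11, and filling with it alone uses memory 4×11=44. No mix of the others beats 4×42 = 168.

168 rps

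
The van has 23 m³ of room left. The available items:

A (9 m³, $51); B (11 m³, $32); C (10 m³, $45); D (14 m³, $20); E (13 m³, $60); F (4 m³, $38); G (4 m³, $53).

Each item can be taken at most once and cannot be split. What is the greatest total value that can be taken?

Check high-value combinations within 23 m³:
- E+F+G: volume 13+4+4=21, value 60+38+53=151
- A+C+G: volume 9+10+4=23, value 51+45+53=149
- A+F+G: volume 9+4+4=17, value 51+38+53=142
Best: $151.

$151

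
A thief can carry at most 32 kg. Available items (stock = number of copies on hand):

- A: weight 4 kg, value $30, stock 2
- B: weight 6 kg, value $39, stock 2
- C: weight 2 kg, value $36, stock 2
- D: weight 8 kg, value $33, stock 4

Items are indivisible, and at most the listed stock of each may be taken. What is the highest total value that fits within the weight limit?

Best selections within weight 32 and stock limits:
- 2×A + 2×B + 2×C + 1×D: weight 32, value 243
- 2×B + 2×C + 2×D: weight 32, value 216
Best: $243.

$243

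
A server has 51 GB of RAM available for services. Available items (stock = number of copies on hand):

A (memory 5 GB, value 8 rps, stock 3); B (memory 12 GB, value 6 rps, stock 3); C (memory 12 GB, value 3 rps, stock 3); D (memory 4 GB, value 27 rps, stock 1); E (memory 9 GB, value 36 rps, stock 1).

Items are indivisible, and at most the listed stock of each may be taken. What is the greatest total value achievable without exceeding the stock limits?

93 rps

Top feasible selections:
- 3×A + 1×B + 1×D + 1×E: memory 40, value 93
- 2×A + 2×B + 1×D + 1×E: memory 47, value 91
- 3×A + 1×C + 1×D + 1×E: memory 40, value 90
- 2×A + 1×B + 1×C + 1×D + 1×E: memory 47, value 88
Best: 93 rps.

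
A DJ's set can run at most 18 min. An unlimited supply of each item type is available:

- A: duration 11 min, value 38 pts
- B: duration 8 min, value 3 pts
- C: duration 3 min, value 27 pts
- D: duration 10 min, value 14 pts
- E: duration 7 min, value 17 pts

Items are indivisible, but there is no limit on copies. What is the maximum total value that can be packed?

162 pts

Best value-per-unit is C at 27/3, and filling with it alone uses duration 6×3=18. No mix of the others beats 6×27 = 162.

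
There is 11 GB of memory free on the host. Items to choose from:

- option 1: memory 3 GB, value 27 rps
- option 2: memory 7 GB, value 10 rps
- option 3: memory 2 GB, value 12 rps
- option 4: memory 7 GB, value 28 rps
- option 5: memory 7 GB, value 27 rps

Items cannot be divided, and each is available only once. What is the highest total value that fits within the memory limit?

55 rps

Check high-value combinations within 11 GB:
- option 1+option 4: memory 3+7=10, value 27+28=55
- option 1+option 5: memory 3+7=10, value 27+27=54
- option 3+option 4: memory 2+7=9, value 12+28=40
Best: 55 rps.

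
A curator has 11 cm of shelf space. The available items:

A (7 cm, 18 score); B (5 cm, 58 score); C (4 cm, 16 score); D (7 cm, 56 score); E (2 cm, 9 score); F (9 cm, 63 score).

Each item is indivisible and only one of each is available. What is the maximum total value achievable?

83 score

Check high-value combinations within 11 cm:
- B+C+E: length 5+4+2=11, value 58+16+9=83
- B+C: length 5+4=9, value 58+16=74
- C+D: length 4+7=11, value 16+56=72
- E+F: length 2+9=11, value 9+63=72
Best: 83 score.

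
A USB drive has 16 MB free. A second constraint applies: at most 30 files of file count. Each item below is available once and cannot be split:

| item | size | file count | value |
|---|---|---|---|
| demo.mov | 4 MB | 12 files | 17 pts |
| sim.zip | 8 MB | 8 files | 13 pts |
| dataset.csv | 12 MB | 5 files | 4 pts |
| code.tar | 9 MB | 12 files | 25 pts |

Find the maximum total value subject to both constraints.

42 pts

Feasible sets respecting both limits:
- demo.mov+code.tar: size 13, file count 24, value 42
- demo.mov+sim.zip: size 12, file count 20, value 30
- code.tar: size 9, file count 12, value 25
- demo.mov+dataset.csv: size 16, file count 17, value 21
Best: 42 pts.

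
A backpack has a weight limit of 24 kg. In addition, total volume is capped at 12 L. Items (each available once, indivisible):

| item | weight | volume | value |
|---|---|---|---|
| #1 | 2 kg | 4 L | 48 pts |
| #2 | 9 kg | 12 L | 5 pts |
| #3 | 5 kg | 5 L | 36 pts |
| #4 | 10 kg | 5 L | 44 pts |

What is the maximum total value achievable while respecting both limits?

92 pts

Feasible sets respecting both limits:
- #1+#4: weight 12, volume 9, value 92
- #1+#3: weight 7, volume 9, value 84
- #3+#4: weight 15, volume 10, value 80
Best: 92 pts.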